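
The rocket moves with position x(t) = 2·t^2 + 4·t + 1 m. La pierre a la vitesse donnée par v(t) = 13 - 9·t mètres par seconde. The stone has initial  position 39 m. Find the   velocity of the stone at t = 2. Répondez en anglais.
Using v(t) = 13 - 9·t and substituting t = 2, we find v = -5.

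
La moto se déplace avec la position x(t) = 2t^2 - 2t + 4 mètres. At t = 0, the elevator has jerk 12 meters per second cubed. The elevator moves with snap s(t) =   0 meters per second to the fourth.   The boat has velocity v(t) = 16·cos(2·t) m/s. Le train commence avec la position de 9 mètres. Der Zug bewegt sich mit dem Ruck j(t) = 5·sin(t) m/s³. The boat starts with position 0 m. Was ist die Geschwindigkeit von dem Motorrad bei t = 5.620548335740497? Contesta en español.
Partiendo de la posición x(t) = 2·t^2 - 2·t + 4, tomamos 1 derivada. La derivada de la posición da la velocidad: v(t) = 4·t - 2. Tenemos la velocidad v(t) = 4·t - 2. Sustituyendo t = 5.620548335740497: v(5.620548335740497) = 20.4821933429620.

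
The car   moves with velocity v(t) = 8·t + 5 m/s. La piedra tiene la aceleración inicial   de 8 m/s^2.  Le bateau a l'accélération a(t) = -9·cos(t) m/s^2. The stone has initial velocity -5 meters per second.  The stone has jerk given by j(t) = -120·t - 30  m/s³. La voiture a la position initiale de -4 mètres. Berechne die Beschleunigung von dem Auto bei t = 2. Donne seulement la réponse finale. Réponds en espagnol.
a(2) = 8.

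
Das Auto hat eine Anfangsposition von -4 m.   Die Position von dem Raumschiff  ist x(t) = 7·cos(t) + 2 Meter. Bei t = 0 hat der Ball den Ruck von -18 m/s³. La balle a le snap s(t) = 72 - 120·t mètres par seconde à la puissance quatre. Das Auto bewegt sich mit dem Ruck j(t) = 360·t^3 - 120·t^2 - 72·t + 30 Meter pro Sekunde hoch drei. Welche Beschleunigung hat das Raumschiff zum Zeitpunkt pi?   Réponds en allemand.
Um dies zu lösen, müssen wir 2 Ableitungen unserer Gleichung für die Position x(t) = 7·cos(t) + 2 nehmen. Durch Ableiten von der Position erhalten wir die Geschwindigkeit: v(t) = -7·sin(t). Durch Ableiten von der Geschwindigkeit erhalten wir die Beschleunigung: a(t) = -7·cos(t). Wir haben die Beschleunigung a(t) = -7·cos(t). Durch Einsetzen von t = pi: a(pi) = 7.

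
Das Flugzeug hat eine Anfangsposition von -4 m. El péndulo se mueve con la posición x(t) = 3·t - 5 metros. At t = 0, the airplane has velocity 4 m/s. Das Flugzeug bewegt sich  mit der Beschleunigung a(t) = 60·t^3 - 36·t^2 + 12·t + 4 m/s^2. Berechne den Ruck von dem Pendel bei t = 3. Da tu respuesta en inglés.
To solve this, we need to take 3 derivatives of our position equation x(t) = 3·t - 5. Taking d/dt of x(t), we find v(t) = 3. Taking d/dt of v(t), we find a(t) = 0. Differentiating acceleration, we get jerk: j(t) = 0. Using j(t) = 0 and substituting t = 3, we find j = 0.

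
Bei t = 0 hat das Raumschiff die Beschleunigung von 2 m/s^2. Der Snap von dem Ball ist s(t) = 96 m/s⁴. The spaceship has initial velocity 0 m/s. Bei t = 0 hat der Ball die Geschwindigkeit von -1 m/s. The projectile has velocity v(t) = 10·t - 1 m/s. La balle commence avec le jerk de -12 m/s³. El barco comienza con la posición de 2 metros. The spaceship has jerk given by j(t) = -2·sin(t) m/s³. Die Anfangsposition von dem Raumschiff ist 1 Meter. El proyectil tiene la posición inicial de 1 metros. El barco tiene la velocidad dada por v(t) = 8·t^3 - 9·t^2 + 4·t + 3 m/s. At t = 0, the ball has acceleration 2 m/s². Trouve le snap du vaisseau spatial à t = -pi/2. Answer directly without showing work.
La réponse est 0.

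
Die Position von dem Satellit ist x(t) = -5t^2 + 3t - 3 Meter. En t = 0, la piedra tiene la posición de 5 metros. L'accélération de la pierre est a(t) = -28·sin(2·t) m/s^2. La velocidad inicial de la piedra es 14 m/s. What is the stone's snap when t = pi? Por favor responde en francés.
Pour résoudre ceci, nous devons prendre 2 dérivées de notre équation de l'accélération a(t) = -28·sin(2·t). En prenant d/dt de a(t), nous trouvons j(t) = -56·cos(2·t). En prenant d/dt de j(t), nous trouvons s(t) = 112·sin(2·t). Nous avons le snap s(t) = 112·sin(2·t). En substituant t = pi: s(pi) = 0.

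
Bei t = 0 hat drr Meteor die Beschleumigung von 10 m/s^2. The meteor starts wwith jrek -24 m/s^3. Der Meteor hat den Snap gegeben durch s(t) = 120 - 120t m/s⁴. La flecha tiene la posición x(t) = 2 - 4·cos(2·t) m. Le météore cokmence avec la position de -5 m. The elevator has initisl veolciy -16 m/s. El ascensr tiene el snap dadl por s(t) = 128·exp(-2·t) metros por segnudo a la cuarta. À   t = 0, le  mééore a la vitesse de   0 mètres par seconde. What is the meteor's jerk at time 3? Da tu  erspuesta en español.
Para resolver esto, necesitamos tomar 1 integral de nuestra ecuación del snap s(t) = 120 - 120·t. La integral del snap, con j(0) = -24, da la sacudida: j(t) = -60·t^2 + 120·t - 24. Usando j(t) = -60·t^2 + 120·t - 24 y sustituyendo t = 3, encontramos j = -204.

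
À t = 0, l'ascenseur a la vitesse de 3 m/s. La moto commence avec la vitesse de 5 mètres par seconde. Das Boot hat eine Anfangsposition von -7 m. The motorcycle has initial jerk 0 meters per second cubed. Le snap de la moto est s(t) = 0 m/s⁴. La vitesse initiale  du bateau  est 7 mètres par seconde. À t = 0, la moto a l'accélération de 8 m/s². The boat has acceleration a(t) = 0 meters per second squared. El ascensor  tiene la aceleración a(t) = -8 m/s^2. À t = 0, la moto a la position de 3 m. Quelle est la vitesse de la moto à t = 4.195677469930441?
En partant du snap s(t) = 0, nous prenons 3 primitives. En intégrant le snap et en utilisant la condition initiale j(0) = 0, nous obtenons j(t) = 0. La primitive du jerk, avec a(0) = 8, donne l'accélération: a(t) = 8. L'intégrale de l'accélération est la vitesse. En utilisant v(0) = 5, nous obtenons v(t) = 8·t + 5. Nous avons la vitesse v(t) = 8·t + 5. En substituant t = 4.195677469930441: v(4.195677469930441) = 38.5654197594435.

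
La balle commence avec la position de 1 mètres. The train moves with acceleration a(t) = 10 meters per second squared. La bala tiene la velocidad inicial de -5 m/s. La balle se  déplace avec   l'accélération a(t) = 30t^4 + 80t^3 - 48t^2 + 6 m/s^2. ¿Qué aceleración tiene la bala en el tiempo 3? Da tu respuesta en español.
Tenemos la aceleración a(t) = 30·t^4 + 80·t^3 - 48·t^2 + 6. Sustituyendo t = 3: a(3) = 4164.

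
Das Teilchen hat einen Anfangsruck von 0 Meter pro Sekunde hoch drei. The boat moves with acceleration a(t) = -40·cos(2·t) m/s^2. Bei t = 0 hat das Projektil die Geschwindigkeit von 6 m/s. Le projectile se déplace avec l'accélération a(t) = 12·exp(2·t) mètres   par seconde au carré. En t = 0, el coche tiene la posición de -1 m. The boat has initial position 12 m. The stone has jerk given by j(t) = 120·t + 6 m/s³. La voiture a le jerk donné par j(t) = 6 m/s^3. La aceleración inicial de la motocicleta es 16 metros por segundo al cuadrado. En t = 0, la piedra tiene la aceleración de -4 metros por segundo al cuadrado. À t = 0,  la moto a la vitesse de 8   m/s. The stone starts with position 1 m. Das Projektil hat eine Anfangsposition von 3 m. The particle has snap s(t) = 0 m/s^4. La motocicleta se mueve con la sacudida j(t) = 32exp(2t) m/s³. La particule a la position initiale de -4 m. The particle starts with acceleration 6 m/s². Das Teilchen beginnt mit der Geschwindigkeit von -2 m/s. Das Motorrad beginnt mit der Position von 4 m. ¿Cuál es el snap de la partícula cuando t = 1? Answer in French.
En utilisant s(t) = 0 et en substituant t = 1, nous trouvons s = 0.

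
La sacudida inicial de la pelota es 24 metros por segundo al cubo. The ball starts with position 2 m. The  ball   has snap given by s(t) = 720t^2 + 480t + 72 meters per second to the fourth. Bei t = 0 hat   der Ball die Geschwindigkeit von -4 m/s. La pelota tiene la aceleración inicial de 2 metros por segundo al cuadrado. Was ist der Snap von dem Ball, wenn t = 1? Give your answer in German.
Mit s(t) = 720·t^2 + 480·t + 72 und Einsetzen von t = 1, finden wir s = 1272.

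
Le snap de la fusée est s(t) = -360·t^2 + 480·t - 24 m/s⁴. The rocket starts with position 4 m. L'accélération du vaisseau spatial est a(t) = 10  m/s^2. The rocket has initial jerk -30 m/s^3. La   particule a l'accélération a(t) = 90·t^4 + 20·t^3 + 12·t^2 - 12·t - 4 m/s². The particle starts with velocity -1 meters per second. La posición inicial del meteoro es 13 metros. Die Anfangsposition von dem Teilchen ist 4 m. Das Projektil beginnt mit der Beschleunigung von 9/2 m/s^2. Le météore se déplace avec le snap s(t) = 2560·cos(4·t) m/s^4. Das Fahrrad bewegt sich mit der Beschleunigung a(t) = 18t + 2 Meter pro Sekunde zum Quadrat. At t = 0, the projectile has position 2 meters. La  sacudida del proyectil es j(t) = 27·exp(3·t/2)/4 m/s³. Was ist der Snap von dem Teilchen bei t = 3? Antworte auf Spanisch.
Para resolver esto, necesitamos tomar 2 derivadas de nuestra ecuación de la aceleración a(t) = 90·t^4 + 20·t^3 + 12·t^2 - 12·t - 4. Tomando d/dt de a(t), encontramos j(t) = 360·t^3 + 60·t^2 + 24·t - 12. Derivando la sacudida, obtenemos el snap: s(t) = 1080·t^2 + 120·t + 24. Tenemos el snap s(t) = 1080·t^2 + 120·t + 24. Sustituyendo t = 3: s(3) = 10104.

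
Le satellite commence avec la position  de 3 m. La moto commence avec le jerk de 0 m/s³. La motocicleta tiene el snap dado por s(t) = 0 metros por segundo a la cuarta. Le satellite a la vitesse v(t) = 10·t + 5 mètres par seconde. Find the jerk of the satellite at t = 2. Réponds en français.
En partant de la vitesse v(t) = 10·t + 5, nous prenons 2 dérivées. En prenant d/dt de v(t), nous trouvons a(t) = 10. En dérivant l'accélération, nous obtenons le jerk: j(t) = 0. En utilisant j(t) = 0 et en substituant t = 2, nous trouvons j = 0.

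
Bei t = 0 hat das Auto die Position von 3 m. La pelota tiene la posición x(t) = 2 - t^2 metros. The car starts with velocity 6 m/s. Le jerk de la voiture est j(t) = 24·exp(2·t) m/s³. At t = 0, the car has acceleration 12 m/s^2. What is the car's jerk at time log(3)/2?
From the given jerk equation j(t) = 24·exp(2·t), we substitute t = log(3)/2 to get j = 72.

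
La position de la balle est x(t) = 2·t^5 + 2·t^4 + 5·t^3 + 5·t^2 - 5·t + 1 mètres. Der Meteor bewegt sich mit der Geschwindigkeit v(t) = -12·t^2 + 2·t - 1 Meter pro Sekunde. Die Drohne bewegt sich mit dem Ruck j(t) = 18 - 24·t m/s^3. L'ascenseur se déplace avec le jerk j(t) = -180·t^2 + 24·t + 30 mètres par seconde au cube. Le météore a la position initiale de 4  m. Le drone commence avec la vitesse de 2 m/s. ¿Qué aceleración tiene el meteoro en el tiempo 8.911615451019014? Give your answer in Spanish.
Partiendo de la velocidad v(t) = -12·t^2 + 2·t - 1, tomamos 1 derivada. La derivada de la velocidad da la aceleración: a(t) = 2 - 24·t. De la ecuación de la aceleración a(t) = 2 - 24·t, sustituimos t = 8.911615451019014 para obtener a = -211.878770824456.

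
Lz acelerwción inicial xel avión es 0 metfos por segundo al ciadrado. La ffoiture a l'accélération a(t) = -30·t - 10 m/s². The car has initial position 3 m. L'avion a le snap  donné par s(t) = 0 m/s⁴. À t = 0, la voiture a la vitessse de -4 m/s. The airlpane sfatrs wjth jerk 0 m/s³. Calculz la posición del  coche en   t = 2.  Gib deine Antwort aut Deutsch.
Ausgehend von der Beschleunigung a(t) = -30·t - 10, nehmen wir 2 Integrale. Die Stammfunktion von der Beschleunigung, mit v(0) = -4, ergibt die Geschwindigkeit: v(t) = -15·t^2 - 10·t - 4. Die Stammfunktion von der Geschwindigkeit, mit x(0) = 3, ergibt die Position: x(t) = -5·t^3 - 5·t^2 - 4·t + 3. Wir haben die Position x(t) = -5·t^3 - 5·t^2 - 4·t + 3. Durch Einsetzen von t = 2: x(2) = -65.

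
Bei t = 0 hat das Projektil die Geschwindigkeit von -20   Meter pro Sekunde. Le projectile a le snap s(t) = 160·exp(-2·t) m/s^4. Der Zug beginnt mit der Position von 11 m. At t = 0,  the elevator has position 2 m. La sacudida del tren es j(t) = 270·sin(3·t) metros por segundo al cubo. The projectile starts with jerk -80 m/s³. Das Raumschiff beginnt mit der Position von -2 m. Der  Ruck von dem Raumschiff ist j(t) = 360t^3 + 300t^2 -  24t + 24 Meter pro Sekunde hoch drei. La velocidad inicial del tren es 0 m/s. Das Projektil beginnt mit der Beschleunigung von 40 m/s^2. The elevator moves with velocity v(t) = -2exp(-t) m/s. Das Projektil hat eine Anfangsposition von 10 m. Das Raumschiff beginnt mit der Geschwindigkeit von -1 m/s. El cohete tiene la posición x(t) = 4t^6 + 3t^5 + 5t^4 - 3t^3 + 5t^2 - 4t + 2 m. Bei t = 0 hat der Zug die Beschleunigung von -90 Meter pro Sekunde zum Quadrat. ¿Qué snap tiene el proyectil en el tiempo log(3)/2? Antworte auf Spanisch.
Tenemos el snap s(t) = 160·exp(-2·t). Sustituyendo t = log(3)/2: s(log(3)/2) = 160/3.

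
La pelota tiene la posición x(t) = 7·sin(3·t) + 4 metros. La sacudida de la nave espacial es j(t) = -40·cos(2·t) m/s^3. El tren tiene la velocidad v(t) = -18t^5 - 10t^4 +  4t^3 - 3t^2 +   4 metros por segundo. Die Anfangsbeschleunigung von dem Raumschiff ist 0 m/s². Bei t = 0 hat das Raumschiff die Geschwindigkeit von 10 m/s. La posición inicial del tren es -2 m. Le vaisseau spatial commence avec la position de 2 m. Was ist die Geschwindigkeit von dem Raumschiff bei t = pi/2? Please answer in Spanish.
Necesitamos integrar nuestra ecuación de la sacudida j(t) = -40·cos(2·t) 2 veces. La antiderivada de la sacudida es la aceleración. Usando a(0) = 0, obtenemos a(t) = -20·sin(2·t). La integral de la aceleración, con v(0) = 10, da la velocidad: v(t) = 10·cos(2·t). Usando v(t) = 10·cos(2·t) y sustituyendo t = pi/2, encontramos v = -10.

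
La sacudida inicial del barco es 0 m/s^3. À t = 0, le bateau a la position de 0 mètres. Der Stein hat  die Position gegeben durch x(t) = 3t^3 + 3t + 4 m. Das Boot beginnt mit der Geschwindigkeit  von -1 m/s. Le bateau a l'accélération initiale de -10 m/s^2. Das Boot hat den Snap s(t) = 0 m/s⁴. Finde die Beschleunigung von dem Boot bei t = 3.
Ausgehend von dem Snap s(t) = 0, nehmen wir 2 Integrale. Das Integral von dem Snap, mit j(0) = 0, ergibt den Ruck: j(t) = 0. Die Stammfunktion von dem Ruck, mit a(0) = -10, ergibt die Beschleunigung: a(t) = -10. Mit a(t) = -10 und Einsetzen von t = 3, finden wir a = -10.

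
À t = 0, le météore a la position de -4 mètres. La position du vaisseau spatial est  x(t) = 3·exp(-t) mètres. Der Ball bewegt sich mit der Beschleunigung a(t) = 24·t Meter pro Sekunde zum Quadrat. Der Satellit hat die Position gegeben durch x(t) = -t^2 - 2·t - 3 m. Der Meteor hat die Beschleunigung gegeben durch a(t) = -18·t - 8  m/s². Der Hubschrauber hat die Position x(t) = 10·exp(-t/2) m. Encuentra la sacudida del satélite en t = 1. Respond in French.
Nous devons dériver notre équation de la position x(t) = -t^2 - 2·t - 3 3 fois. La dérivée de la position donne la vitesse: v(t) = -2·t - 2. En dérivant la vitesse, nous obtenons l'accélération: a(t) = -2. En prenant d/dt de a(t), nous trouvons j(t) = 0. De l'équation du jerk j(t) = 0, nous substituons t = 1 pour obtenir j = 0.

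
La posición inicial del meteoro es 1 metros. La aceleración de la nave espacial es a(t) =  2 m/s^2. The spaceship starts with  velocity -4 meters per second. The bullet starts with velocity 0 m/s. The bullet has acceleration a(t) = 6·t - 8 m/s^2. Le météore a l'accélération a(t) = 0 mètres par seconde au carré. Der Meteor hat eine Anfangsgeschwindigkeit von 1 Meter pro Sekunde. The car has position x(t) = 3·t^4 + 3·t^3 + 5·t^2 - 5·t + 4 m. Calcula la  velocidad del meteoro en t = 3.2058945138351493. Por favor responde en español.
Necesitamos integrar nuestra ecuación de la aceleración a(t) = 0 1 vez. La integral de la aceleración, con v(0) = 1, da la velocidad: v(t) = 1. Usando v(t) = 1 y sustituyendo t = 3.2058945138351493, encontramos v = 1.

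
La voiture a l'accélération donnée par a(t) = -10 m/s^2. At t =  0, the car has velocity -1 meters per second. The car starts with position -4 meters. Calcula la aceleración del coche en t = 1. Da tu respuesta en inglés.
From the given acceleration equation a(t) = -10, we substitute t = 1 to get a = -10.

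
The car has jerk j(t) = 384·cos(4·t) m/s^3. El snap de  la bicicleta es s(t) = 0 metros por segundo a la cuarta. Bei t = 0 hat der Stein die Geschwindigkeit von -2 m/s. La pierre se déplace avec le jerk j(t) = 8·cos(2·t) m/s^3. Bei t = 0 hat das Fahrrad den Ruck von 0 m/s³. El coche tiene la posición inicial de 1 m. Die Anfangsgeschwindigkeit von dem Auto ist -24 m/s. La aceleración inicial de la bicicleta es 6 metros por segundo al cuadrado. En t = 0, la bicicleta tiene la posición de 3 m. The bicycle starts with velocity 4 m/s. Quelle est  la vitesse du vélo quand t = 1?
Nous devons trouver l'intégrale de notre équation du snap s(t) = 0 3 fois. L'intégrale du snap est le jerk. En utilisant j(0) = 0, nous obtenons j(t) = 0. L'intégrale du jerk est l'accélération. En utilisant a(0) = 6, nous obtenons a(t) = 6. En intégrant l'accélération et en utilisant la condition initiale v(0) = 4, nous obtenons v(t) = 6·t + 4. De l'équation de la vitesse v(t) = 6·t + 4, nous substituons t = 1 pour obtenir v = 10.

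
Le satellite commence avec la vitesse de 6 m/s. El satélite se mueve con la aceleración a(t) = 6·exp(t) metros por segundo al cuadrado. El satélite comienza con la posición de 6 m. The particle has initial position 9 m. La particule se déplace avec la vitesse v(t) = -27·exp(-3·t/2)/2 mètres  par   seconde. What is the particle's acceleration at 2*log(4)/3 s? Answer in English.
To solve this, we need to take 1 derivative of our velocity equation v(t) = -27·exp(-3·t/2)/2. Taking d/dt of v(t), we find a(t) = 81·exp(-3·t/2)/4. Using a(t) = 81·exp(-3·t/2)/4 and substituting t = 2*log(4)/3, we find a = 81/16.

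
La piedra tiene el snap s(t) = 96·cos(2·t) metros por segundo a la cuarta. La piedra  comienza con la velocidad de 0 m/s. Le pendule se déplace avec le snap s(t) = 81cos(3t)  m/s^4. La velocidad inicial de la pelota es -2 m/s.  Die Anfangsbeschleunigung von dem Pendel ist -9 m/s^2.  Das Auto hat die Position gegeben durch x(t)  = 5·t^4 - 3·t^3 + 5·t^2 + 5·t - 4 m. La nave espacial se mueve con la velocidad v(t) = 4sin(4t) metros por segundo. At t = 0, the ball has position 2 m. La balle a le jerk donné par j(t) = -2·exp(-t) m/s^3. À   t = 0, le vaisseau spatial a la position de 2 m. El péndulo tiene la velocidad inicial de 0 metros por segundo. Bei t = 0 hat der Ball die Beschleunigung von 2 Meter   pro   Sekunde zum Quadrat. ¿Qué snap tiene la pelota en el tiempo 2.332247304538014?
Debemos derivar nuestra ecuación de la sacudida j(t) = -2·exp(-t) 1 vez. Derivando la sacudida, obtenemos el snap: s(t) = 2·exp(-t). De la ecuación del snap s(t) = 2·exp(-t), sustituimos t = 2.332247304538014 para obtener s = 0.194154678843521.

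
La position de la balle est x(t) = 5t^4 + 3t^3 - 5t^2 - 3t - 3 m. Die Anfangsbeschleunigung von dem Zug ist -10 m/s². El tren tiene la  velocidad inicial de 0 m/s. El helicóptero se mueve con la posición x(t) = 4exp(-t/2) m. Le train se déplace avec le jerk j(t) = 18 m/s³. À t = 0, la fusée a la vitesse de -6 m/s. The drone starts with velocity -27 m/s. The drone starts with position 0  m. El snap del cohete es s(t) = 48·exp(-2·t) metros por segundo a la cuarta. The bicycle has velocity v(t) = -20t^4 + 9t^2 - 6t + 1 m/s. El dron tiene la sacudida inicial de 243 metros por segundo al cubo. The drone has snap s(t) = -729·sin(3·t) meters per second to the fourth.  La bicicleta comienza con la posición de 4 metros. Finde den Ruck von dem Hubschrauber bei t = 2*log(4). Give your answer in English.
We must differentiate our position equation x(t) = 4·exp(-t/2) 3 times. Differentiating position, we get velocity: v(t) = -2·exp(-t/2). The derivative of velocity gives acceleration: a(t) = exp(-t/2). The derivative of acceleration gives jerk: j(t) = -exp(-t/2)/2. We have jerk j(t) = -exp(-t/2)/2. Substituting t = 2*log(4): j(2*log(4)) = -1/8.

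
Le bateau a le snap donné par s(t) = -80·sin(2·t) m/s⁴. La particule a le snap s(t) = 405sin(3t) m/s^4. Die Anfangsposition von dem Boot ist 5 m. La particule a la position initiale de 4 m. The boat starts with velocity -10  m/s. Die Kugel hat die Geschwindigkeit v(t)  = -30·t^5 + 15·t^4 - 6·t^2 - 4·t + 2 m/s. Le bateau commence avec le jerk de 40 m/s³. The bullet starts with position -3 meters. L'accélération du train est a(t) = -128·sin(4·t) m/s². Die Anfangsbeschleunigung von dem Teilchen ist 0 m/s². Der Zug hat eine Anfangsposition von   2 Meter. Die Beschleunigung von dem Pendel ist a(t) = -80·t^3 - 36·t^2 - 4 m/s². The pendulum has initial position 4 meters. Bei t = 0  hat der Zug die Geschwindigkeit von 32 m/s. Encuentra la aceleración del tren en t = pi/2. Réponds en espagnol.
Usando a(t) = -128·sin(4·t) y sustituyendo t = pi/2, encontramos a = 0.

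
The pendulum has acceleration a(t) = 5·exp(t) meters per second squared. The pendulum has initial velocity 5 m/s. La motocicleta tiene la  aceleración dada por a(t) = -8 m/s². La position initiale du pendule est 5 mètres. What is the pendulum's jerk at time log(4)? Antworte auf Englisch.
We must differentiate our acceleration equation a(t) = 5·exp(t) 1 time. Differentiating acceleration, we get jerk: j(t) = 5·exp(t). Using j(t) = 5·exp(t) and substituting t = log(4), we find j = 20.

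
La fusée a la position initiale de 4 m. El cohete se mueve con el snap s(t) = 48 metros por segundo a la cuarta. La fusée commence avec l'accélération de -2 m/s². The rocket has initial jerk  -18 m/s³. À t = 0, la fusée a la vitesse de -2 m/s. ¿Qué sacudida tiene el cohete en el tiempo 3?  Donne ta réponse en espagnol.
Debemos encontrar la integral de nuestra ecuación del snap s(t) = 48 1 vez. La antiderivada del snap es la sacudida. Usando j(0) = -18, obtenemos j(t) = 48·t - 18. Usando j(t) = 48·t - 18 y sustituyendo t = 3, encontramos j = 126.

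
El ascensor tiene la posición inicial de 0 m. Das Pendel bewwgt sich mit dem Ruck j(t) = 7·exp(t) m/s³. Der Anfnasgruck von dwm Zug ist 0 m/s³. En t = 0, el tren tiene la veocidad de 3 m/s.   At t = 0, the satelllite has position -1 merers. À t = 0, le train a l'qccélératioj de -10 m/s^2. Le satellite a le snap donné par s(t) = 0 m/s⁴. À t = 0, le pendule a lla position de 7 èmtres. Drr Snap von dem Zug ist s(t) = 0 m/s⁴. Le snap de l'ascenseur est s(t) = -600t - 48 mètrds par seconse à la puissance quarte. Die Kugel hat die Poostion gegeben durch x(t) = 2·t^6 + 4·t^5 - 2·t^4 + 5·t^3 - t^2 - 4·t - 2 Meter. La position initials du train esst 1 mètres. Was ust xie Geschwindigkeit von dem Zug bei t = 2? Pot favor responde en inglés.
To solve this, we need to take 3 integrals of our snap equation s(t) = 0. Integrating snap and using the initial condition j(0) = 0, we get j(t) = 0. Integrating jerk and using the initial condition a(0) = -10, we get a(t) = -10. The antiderivative of acceleration, with v(0) = 3, gives velocity: v(t) = 3 - 10·t. We have velocity v(t) = 3 - 10·t. Substituting t = 2: v(2) = -17.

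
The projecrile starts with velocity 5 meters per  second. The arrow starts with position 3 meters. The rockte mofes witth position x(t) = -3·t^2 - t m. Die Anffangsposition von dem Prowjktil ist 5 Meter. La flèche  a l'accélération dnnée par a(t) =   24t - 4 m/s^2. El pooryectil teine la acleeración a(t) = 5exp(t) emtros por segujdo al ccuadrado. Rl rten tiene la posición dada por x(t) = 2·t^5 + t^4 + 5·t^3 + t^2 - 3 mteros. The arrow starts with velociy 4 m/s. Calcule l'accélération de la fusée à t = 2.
Pour résoudre ceci, nous devons prendre 2 dérivées de notre équation de la position x(t) = -3·t^2 - t. En dérivant la position, nous obtenons la vitesse: v(t) = -6·t - 1. En dérivant la vitesse, nous obtenons l'accélération: a(t) = -6. En utilisant a(t) = -6 et en substituant t = 2, nous trouvons a = -6.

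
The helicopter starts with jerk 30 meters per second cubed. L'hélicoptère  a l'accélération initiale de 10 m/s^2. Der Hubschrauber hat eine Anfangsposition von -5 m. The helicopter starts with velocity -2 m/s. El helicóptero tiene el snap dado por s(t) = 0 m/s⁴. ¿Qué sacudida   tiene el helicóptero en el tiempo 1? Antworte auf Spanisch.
Partiendo del snap s(t) = 0, tomamos 1 integral. Integrando el snap y usando la condición inicial j(0) = 30, obtenemos j(t) = 30. Tenemos la sacudida j(t) = 30. Sustituyendo t = 1: j(1) = 30.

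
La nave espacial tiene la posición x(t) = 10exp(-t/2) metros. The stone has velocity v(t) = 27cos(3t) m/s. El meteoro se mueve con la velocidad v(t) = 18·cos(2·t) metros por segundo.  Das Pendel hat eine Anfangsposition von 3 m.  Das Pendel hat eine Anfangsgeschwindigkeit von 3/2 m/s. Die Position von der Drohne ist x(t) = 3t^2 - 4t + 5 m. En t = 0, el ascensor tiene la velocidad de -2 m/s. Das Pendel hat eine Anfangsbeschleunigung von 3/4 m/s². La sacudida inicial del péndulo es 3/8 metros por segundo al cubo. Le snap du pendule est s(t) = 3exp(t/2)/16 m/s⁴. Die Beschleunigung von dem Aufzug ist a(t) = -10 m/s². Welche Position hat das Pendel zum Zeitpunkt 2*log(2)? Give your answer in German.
Um dies zu lösen, müssen wir 4 Stammfunktionen unserer Gleichung für den Snap s(t) = 3·exp(t/2)/16 finden. Durch Integration von dem Snap und Verwendung der Anfangsbedingung j(0) = 3/8, erhalten wir j(t) = 3·exp(t/2)/8. Die Stammfunktion von dem Ruck, mit a(0) = 3/4, ergibt die Beschleunigung: a(t) = 3·exp(t/2)/4. Mit ∫a(t)dt und Anwendung von v(0) = 3/2, finden wir v(t) = 3·exp(t/2)/2. Das Integral von der Geschwindigkeit, mit x(0) = 3, ergibt die Position: x(t) = 3·exp(t/2). Mit x(t) = 3·exp(t/2) und Einsetzen von t = 2*log(2), finden wir x = 6.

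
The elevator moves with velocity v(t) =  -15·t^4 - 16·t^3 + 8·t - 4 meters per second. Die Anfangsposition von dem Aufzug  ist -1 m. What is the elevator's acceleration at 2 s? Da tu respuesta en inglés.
Starting from velocity v(t) = -15·t^4 - 16·t^3 + 8·t - 4, we take 1 derivative. Taking d/dt of v(t), we find a(t) = -60·t^3 - 48·t^2 + 8. Using a(t) = -60·t^3 - 48·t^2 + 8 and substituting t = 2, we find a = -664.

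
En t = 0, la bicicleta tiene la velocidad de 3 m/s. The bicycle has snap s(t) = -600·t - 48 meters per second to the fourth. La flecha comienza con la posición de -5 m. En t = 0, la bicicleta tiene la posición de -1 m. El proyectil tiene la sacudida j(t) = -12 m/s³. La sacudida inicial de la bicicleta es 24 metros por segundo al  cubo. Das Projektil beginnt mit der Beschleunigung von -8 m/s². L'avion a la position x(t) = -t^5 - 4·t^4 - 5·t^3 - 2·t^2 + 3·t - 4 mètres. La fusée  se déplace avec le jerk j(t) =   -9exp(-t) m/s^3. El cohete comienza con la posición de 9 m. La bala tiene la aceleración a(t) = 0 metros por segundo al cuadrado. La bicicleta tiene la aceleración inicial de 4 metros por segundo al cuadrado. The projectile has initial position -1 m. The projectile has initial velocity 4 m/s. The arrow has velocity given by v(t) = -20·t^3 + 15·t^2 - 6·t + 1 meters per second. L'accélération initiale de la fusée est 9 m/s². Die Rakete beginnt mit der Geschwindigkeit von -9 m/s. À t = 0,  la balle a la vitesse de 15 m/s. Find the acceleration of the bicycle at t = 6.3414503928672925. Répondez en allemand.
Wir müssen unsere Gleichung für den Snap s(t) = -600·t - 48 2-mal integrieren. Durch Integration von dem Snap und Verwendung der Anfangsbedingung j(0) = 24, erhalten wir j(t) = -300·t^2 - 48·t + 24. Die Stammfunktion von dem Ruck, mit a(0) = 4, ergibt die Beschleunigung: a(t) = -100·t^3 - 24·t^2 + 24·t + 4. Mit a(t) = -100·t^3 - 24·t^2 + 24·t + 4 und Einsetzen von t = 6.3414503928672925, finden wir a = -26310.4452495042.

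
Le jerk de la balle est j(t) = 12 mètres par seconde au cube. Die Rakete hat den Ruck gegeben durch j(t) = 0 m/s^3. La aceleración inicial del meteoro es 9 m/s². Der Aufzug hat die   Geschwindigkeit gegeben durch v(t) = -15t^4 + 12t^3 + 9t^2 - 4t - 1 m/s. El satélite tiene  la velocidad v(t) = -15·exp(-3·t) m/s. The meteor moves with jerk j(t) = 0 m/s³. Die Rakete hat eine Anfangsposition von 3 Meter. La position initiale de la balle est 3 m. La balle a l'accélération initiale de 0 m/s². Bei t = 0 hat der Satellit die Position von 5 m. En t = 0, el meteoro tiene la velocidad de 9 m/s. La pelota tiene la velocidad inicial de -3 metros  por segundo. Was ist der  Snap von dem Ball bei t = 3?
Wir müssen unsere Gleichung für den Ruck j(t) = 12 1-mal ableiten. Durch Ableiten von dem Ruck erhalten wir den Snap: s(t) = 0. Wir haben den Snap s(t) = 0. Durch Einsetzen von t = 3: s(3) = 0.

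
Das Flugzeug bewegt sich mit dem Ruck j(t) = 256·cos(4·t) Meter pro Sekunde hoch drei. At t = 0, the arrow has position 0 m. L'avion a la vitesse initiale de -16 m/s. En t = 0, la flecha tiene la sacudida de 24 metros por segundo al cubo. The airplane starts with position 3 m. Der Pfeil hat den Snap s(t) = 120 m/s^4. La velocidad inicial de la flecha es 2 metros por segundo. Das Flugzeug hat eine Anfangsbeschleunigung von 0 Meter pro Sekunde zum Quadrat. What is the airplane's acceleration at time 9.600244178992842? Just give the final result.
The answer is 41.3211455782459.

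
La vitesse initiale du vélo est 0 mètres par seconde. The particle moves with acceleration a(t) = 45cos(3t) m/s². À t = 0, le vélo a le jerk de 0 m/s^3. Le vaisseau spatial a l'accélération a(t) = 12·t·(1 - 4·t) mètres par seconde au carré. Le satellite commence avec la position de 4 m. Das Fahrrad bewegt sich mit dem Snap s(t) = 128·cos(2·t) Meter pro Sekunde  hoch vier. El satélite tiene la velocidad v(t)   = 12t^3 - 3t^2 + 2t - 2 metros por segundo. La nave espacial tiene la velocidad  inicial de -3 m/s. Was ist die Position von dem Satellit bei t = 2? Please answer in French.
Nous devons trouver l'intégrale de notre équation de la vitesse v(t) = 12·t^3 - 3·t^2 + 2·t - 2 1 fois. La primitive de la vitesse est la position. En utilisant x(0) = 4, nous obtenons x(t) = 3·t^4 - t^3 + t^2 - 2·t + 4. De l'équation de la position x(t) = 3·t^4 - t^3 + t^2 - 2·t + 4, nous substituons t = 2 pour obtenir x = 44.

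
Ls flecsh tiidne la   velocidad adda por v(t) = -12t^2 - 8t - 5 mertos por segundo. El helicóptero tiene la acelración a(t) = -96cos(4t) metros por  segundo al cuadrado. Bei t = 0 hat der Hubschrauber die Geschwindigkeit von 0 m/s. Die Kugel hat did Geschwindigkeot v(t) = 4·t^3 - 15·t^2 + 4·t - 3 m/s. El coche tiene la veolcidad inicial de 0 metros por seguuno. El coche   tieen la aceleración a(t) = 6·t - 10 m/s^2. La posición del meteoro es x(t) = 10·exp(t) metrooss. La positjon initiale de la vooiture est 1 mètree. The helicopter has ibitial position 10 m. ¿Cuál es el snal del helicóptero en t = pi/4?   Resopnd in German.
Um dies zu lösen, müssen wir 2 Ableitungen unserer Gleichung für die Beschleunigung a(t) = -96·cos(4·t) nehmen. Mit d/dt von a(t) finden wir j(t) = 384·sin(4·t). Mit d/dt von j(t) finden wir s(t) = 1536·cos(4·t). Aus der Gleichung für den Snap s(t) = 1536·cos(4·t), setzen wir t = pi/4 ein und erhalten s = -1536.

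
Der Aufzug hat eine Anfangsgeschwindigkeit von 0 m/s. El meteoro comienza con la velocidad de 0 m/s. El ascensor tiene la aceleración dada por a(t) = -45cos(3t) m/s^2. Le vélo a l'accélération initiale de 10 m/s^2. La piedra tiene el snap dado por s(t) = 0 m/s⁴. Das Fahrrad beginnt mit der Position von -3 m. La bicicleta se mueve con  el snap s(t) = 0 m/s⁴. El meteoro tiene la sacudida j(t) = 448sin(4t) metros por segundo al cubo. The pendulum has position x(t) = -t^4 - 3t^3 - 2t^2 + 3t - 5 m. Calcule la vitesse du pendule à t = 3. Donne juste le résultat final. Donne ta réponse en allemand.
Die Geschwindigkeit bei t = 3 ist v = -198.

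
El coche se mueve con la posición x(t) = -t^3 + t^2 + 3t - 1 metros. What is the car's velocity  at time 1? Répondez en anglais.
To solve this, we need to take 1 derivative of our position equation x(t) = -t^3 + t^2 + 3·t - 1. Differentiating position, we get velocity: v(t) = -3·t^2 + 2·t + 3. Using v(t) = -3·t^2 + 2·t + 3 and substituting t = 1, we find v = 2.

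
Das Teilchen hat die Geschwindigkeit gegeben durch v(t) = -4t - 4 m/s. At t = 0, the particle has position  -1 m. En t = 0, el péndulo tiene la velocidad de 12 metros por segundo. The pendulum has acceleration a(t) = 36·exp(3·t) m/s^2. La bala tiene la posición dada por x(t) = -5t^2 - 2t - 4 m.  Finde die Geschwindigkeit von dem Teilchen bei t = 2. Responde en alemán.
Wir haben die Geschwindigkeit v(t) = -4·t - 4. Durch Einsetzen von t = 2: v(2) = -12.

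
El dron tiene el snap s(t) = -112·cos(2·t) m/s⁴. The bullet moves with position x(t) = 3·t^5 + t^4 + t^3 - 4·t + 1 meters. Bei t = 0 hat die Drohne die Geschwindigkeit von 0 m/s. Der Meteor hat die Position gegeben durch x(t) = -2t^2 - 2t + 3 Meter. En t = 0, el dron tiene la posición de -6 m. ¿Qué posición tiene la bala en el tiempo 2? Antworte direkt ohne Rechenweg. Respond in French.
La position à t = 2 est x = 113.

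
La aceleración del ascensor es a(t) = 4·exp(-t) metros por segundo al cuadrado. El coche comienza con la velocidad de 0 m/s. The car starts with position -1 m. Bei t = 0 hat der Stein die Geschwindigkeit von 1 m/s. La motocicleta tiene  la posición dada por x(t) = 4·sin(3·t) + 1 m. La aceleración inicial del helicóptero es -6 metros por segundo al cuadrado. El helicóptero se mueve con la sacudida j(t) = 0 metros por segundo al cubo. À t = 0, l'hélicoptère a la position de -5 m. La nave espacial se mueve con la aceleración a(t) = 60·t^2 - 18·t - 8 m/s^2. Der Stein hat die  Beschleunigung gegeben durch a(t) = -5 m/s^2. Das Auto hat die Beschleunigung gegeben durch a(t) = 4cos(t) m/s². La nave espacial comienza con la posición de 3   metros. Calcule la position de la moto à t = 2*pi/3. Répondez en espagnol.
De la ecuación de la posición x(t) = 4·sin(3·t) + 1, sustituimos t = 2*pi/3 para obtener x = 1.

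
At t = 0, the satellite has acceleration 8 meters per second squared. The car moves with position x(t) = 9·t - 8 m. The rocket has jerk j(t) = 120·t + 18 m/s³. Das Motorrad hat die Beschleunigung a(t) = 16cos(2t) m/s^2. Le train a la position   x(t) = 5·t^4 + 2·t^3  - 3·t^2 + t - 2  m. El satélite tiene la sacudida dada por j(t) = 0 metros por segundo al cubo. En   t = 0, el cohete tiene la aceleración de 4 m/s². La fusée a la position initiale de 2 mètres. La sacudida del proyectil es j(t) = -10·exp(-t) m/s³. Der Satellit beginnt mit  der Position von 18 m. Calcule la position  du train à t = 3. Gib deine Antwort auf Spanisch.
Tenemos la posición x(t) = 5·t^4 + 2·t^3 - 3·t^2 + t - 2. Sustituyendo t = 3: x(3) = 433.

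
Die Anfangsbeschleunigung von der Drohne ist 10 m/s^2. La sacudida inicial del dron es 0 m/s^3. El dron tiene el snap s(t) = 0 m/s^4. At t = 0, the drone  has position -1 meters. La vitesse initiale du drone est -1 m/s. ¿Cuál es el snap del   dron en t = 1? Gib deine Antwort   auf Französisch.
Nous avons le snap s(t) = 0. En substituant t = 1: s(1) = 0.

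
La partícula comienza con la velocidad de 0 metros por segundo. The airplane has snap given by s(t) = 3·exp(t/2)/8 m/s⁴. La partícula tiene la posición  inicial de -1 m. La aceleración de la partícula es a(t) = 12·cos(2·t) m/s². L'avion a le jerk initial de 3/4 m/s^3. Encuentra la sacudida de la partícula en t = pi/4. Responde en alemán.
Wir müssen unsere Gleichung für die Beschleunigung a(t) = 12·cos(2·t) 1-mal ableiten. Durch Ableiten von der Beschleunigung erhalten wir den Ruck: j(t) = -24·sin(2·t). Mit j(t) = -24·sin(2·t) und Einsetzen von t = pi/4, finden wir j = -24.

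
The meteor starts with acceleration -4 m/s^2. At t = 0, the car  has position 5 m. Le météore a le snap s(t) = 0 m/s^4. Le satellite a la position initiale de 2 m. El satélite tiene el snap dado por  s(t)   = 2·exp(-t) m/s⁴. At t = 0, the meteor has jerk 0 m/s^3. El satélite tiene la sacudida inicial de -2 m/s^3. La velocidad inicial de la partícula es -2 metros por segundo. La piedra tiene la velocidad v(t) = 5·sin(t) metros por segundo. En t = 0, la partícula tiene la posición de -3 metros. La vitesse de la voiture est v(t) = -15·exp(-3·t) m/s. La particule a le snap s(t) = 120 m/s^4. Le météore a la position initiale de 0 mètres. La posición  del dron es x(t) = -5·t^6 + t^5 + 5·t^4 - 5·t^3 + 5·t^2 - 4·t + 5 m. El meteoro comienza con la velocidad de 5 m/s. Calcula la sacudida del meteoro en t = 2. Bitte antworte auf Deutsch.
Wir müssen unsere Gleichung für den Snap s(t) = 0 1-mal integrieren. Die Stammfunktion von dem Snap ist der Ruck. Mit j(0) = 0 erhalten wir j(t) = 0. Wir haben den Ruck j(t) = 0. Durch Einsetzen von t = 2: j(2) = 0.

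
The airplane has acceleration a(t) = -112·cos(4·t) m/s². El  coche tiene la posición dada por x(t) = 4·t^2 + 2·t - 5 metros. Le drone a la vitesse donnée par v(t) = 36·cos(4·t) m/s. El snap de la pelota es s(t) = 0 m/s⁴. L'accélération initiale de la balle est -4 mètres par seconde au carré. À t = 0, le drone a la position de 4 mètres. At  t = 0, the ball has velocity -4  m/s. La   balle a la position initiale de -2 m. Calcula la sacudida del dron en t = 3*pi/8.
Para resolver esto, necesitamos tomar 2 derivadas de nuestra ecuación de la velocidad v(t) = 36·cos(4·t). Tomando d/dt de v(t), encontramos a(t) = -144·sin(4·t). Tomando d/dt de a(t), encontramos j(t) = -576·cos(4·t). Usando j(t) = -576·cos(4·t) y sustituyendo t = 3*pi/8, encontramos j = 0.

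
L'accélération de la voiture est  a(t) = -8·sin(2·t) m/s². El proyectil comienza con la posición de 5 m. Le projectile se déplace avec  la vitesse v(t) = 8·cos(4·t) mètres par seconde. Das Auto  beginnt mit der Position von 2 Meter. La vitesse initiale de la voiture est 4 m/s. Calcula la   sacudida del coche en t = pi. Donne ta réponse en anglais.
We must differentiate our acceleration equation a(t) = -8·sin(2·t) 1 time. Taking d/dt of a(t), we find j(t) = -16·cos(2·t). From the given jerk equation j(t) = -16·cos(2·t), we substitute t = pi to get j = -16.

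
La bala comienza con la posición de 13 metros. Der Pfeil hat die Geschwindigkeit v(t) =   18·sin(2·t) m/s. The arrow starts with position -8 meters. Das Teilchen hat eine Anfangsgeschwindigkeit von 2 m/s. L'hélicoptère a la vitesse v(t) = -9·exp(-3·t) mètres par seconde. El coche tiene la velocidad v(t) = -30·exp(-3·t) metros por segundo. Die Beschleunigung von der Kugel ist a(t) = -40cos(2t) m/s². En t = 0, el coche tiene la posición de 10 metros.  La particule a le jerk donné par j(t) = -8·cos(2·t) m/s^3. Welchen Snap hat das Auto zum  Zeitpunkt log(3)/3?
Um dies zu lösen, müssen wir 3 Ableitungen unserer Gleichung für die Geschwindigkeit v(t) = -30·exp(-3·t) nehmen. Mit d/dt von v(t) finden wir a(t) = 90·exp(-3·t). Durch Ableiten von der Beschleunigung erhalten wir den Ruck: j(t) = -270·exp(-3·t). Durch Ableiten von dem Ruck erhalten wir den Snap: s(t) = 810·exp(-3·t). Mit s(t) = 810·exp(-3·t) und Einsetzen von t = log(3)/3, finden wir s = 270.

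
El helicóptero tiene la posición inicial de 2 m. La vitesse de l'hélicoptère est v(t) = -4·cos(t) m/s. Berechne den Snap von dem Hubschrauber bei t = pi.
Ausgehend von der Geschwindigkeit v(t) = -4·cos(t), nehmen wir 3 Ableitungen. Durch Ableiten von der Geschwindigkeit erhalten wir die Beschleunigung: a(t) = 4·sin(t). Durch Ableiten von der Beschleunigung erhalten wir den Ruck: j(t) = 4·cos(t). Die Ableitung von dem Ruck ergibt den Snap: s(t) = -4·sin(t). Aus der Gleichung für den Snap s(t) = -4·sin(t), setzen wir t = pi ein und erhalten s = 0.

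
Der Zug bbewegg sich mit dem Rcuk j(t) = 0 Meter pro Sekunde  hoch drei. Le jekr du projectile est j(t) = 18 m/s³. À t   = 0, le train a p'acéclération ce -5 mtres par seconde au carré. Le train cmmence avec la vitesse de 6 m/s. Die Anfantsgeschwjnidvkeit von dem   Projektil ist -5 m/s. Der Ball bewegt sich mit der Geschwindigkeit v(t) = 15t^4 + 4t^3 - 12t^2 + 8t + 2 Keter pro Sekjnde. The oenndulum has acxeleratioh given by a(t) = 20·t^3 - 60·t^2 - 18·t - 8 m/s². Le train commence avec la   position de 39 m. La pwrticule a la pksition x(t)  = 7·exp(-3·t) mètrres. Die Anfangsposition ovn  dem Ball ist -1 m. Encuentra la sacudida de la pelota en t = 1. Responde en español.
Para resolver esto, necesitamos tomar 2 derivadas de nuestra ecuación de la velocidad v(t) = 15·t^4 + 4·t^3 - 12·t^2 + 8·t + 2. Tomando d/dt de v(t), encontramos a(t) = 60·t^3 + 12·t^2 - 24·t + 8. Derivando la aceleración, obtenemos la sacudida: j(t) = 180·t^2 + 24·t - 24. Tenemos la sacudida j(t) = 180·t^2 + 24·t - 24. Sustituyendo t = 1: j(1) = 180.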